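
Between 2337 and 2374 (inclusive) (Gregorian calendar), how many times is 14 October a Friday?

5

Track 14 October's weekday year by year (advancing +1, or +2 across a Feb 29):
  2337: Thu  2338: Fri (+1) ✓  2339: Sat (+1)  2340: Mon (+2)  2341: Tue (+1)
  2342: Wed (+1)  2343: Thu (+1)  2344: Sat (+2)  2345: Sun (+1)  2346: Mon (+1)
  2347: Tue (+1)  2348: Thu (+2)  2349: Fri (+1) ✓  2350: Sat (+1)  … (10 more years) …
  2361: Sat (+1)  2362: Sun (+1)  2363: Mon (+1)  2364: Wed (+2)  2365: Thu (+1)
  2366: Fri (+1) ✓  2367: Sat (+1)  2368: Mon (+2)  2369: Tue (+1)  2370: Wed (+1)
  2371: Thu (+1)  2372: Sat (+2)  2373: Sun (+1)  2374: Mon (+1)
Friday years: 2338, 2349, 2355, 2360, 2366 — 5 in total.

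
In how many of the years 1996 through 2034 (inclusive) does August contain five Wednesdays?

August has 31 days; it has five Wednesdays when Wednesday falls among the first (month-length − 28) days — i.e. when August 1 is one of Wednesday/Tuesday/Monday.
August 1 by year: 1996:Thu 1997:Fri 1998:Sat 1999:Sun 2000:Tue✓ 2001:Wed✓ 2002:Thu 2003:Fri 2004:Sun 2005:Mon✓ 2006:Tue✓ 2007:Wed✓ 2008:Fri 2009:Sat 2010:Sun …(9 more)… 2020:Sat 2021:Sun 2022:Mon✓ 2023:Tue✓ 2024:Thu 2025:Fri 2026:Sat 2027:Sun 2028:Tue✓ 2029:Wed✓ 2030:Thu 2031:Fri 2032:Sun 2033:Mon✓ 2034:Tue✓
Years with five Wednesdays: 2000, 2001, 2005, 2006, 2007, 2011, 2012, 2016, 2017, 2018, 2022, 2023, 2028, 2029, 2033, 2034 → 16.

16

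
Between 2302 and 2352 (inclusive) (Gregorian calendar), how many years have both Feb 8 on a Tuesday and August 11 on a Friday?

Check each year's weekday for Feb 8 and August 11:
  2302: Sat/Mon  2303: Sun/Tue  2304: Mon/Thu  2305: Wed/Fri  2306: Thu/Sat  2307: Fri/Sun  2308: Sat/Tue  2309: Mon/Wed  2310: Tue/Thu  2311: Wed/Fri  2312: Thu/Sun  2313: Sat/Mon  2314: Sun/Tue  2315: Mon/Wed  …(23 more)…  2339: Wed/Fri  2340: Thu/Sun  2341: Sat/Mon  2342: Sun/Tue  2343: Mon/Wed  2344: Tue/Fri ✓  2345: Thu/Sat  2346: Fri/Sun  2347: Sat/Mon  2348: Sun/Wed  2349: Tue/Thu  2350: Wed/Fri  2351: Thu/Sat  2352: Fri/Mon
Both conditions hold in: 2316, 2344 — 2.

2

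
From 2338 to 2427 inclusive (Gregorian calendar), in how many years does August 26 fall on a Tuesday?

Track August 26's weekday year by year (advancing +1, or +2 across a Feb 29):
  2338: Fri  2339: Sat (+1)  2340: Mon (+2)  2341: Tue (+1) ✓  2342: Wed (+1)
  2343: Thu (+1)  2344: Sat (+2)  2345: Sun (+1)  2346: Mon (+1)  2347: Tue (+1) ✓
  2348: Thu (+2)  2349: Fri (+1)  2350: Sat (+1)  2351: Sun (+1)  … (62 more years) …
  2414: Tue (+1) ✓  2415: Wed (+1)  2416: Fri (+2)  2417: Sat (+1)  2418: Sun (+1)
  2419: Mon (+1)  2420: Wed (+2)  2421: Thu (+1)  2422: Fri (+1)  2423: Sat (+1)
  2424: Mon (+2)  2425: Tue (+1) ✓  2426: Wed (+1)  2427: Thu (+1)
Tuesday years: 2341, 2347, 2352, 2358, 2369, 2375, 2380, 2386, 2397, 2403, 2408, 2414, 2425 — 13 in total.

13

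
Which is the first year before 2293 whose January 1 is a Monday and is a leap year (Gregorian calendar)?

Jan 1 advances by 2 weekdays after a leap year and by 1 after a common year.
2293: Jan 1 is Sunday.
2292: Friday (leap)
2291: Thursday
2290: Wednesday
2289: Tuesday
2288: Sunday (leap)
2287: Saturday
2286: Friday
2285: Thursday
2284: Tuesday (leap)
2283: Monday
2282: Sunday
2281: Saturday
2280: Thursday (leap)
2279: Wednesday
2278: Tuesday
2277: Monday
2276: Saturday (leap)
2275: Friday
2274: Thursday
2273: Wednesday
2272: Monday (leap)
2272 begins on a Monday and is a leap year.

2272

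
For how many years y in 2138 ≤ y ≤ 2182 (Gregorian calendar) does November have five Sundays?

November has 30 days; it has five Sundays when Sunday falls among the first (month-length − 28) days — i.e. when November 1 is one of Sunday/Saturday.
November 1 by year: 2138:Sat✓ 2139:Sun✓ 2140:Tue 2141:Wed 2142:Thu 2143:Fri 2144:Sun✓ 2145:Mon 2146:Tue 2147:Wed 2148:Fri 2149:Sat✓ 2150:Sun✓ 2151:Mon 2152:Wed …(15 more)… 2168:Tue 2169:Wed 2170:Thu 2171:Fri 2172:Sun✓ 2173:Mon 2174:Tue 2175:Wed 2176:Fri 2177:Sat✓ 2178:Sun✓ 2179:Mon 2180:Wed 2181:Thu 2182:Fri
Years with five Sundays: 2138, 2139, 2144, 2149, 2150, 2155, 2160, 2161, 2166, 2167, 2172, 2177, 2178 → 13.

13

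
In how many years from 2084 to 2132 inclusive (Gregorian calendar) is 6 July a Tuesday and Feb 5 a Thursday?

Check each year's weekday for 6 July and Feb 5:
  2084: Thu/Sat  2085: Fri/Mon  2086: Sat/Tue  2087: Sun/Wed  2088: Tue/Thu ✓  2089: Wed/Sat  2090: Thu/Sun  2091: Fri/Mon  2092: Sun/Tue  2093: Mon/Thu  2094: Tue/Fri  2095: Wed/Sat  2096: Fri/Sun  2097: Sat/Tue  …(21 more)…  2119: Thu/Sun  2120: Sat/Mon  2121: Sun/Wed  2122: Mon/Thu  2123: Tue/Fri  2124: Thu/Sat  2125: Fri/Mon  2126: Sat/Tue  2127: Sun/Wed  2128: Tue/Thu ✓  2129: Wed/Sat  2130: Thu/Sun  2131: Fri/Mon  2132: Sun/Tue
Both conditions hold in: 2088, 2128 — 2.

2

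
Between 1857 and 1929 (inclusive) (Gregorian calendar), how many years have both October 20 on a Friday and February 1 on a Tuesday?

2

Check each year's weekday for October 20 and February 1:
  1857: Tue/Sun  1858: Wed/Mon  1859: Thu/Tue  1860: Sat/Wed  1861: Sun/Fri  1862: Mon/Sat  1863: Tue/Sun  1864: Thu/Mon  1865: Fri/Wed  1866: Sat/Thu  1867: Sun/Fri  1868: Tue/Sat  1869: Wed/Mon  1870: Thu/Tue  …(45 more)…  1916: Fri/Tue ✓  1917: Sat/Thu  1918: Sun/Fri  1919: Mon/Sat  1920: Wed/Sun  1921: Thu/Tue  1922: Fri/Wed  1923: Sat/Thu  1924: Mon/Fri  1925: Tue/Sun  1926: Wed/Mon  1927: Thu/Tue  1928: Sat/Wed  1929: Sun/Fri
Both conditions hold in: 1876, 1916 — 2.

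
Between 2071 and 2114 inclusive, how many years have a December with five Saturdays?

December has 31 days; it has five Saturdays when Saturday falls among the first (month-length − 28) days — i.e. when December 1 is one of Saturday/Friday/Thursday.
December 1 by year: 2071:Tue 2072:Thu✓ 2073:Fri✓ 2074:Sat✓ 2075:Sun 2076:Tue 2077:Wed 2078:Thu✓ 2079:Fri✓ 2080:Sun 2081:Mon 2082:Tue 2083:Wed 2084:Fri✓ 2085:Sat✓ …(14 more)… 2100:Wed 2101:Thu✓ 2102:Fri✓ 2103:Sat✓ 2104:Mon 2105:Tue 2106:Wed 2107:Thu✓ 2108:Sat✓ 2109:Sun 2110:Mon 2111:Tue 2112:Thu✓ 2113:Fri✓ 2114:Sat✓
Years with five Saturdays: 2072, 2073, 2074, 2078, 2079, 2084, 2085, 2089, 2090, 2091, 2095, 2096, 2101, 2102, 2103, 2107, 2108, 2112, 2113, 2114 → 20.

20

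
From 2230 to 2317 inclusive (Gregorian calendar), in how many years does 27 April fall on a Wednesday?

Track 27 April's weekday year by year (advancing +1, or +2 across a Feb 29):
  2230: Tue  2231: Wed (+1) ✓  2232: Fri (+2)  2233: Sat (+1)  2234: Sun (+1)
  2235: Mon (+1)  2236: Wed (+2) ✓  2237: Thu (+1)  2238: Fri (+1)  2239: Sat (+1)
  2240: Mon (+2)  2241: Tue (+1)  2242: Wed (+1) ✓  2243: Thu (+1)  … (60 more years) …
  2304: Wed (+2) ✓  2305: Thu (+1)  2306: Fri (+1)  2307: Sat (+1)  2308: Mon (+2)
  2309: Tue (+1)  2310: Wed (+1) ✓  2311: Thu (+1)  2312: Sat (+2)  2313: Sun (+1)
  2314: Mon (+1)  2315: Tue (+1)  2316: Thu (+2)  2317: Fri (+1)
Wednesday years: 2231, 2236, 2242, 2253, 2259, 2264, 2270, 2281, 2287, 2292, 2298, 2304, 2310 — 13 in total.

13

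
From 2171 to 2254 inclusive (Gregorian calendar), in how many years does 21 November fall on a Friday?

12

Track 21 November's weekday year by year (advancing +1, or +2 across a Feb 29):
  2171: Thu  2172: Sat (+2)  2173: Sun (+1)  2174: Mon (+1)  2175: Tue (+1)
  2176: Thu (+2)  2177: Fri (+1) ✓  2178: Sat (+1)  2179: Sun (+1)  2180: Tue (+2)
  2181: Wed (+1)  2182: Thu (+1)  2183: Fri (+1) ✓  2184: Sun (+2)  … (56 more years) …
  2241: Sun (+1)  2242: Mon (+1)  2243: Tue (+1)  2244: Thu (+2)  2245: Fri (+1) ✓
  2246: Sat (+1)  2247: Sun (+1)  2248: Tue (+2)  2249: Wed (+1)  2250: Thu (+1)
  2251: Fri (+1) ✓  2252: Sun (+2)  2253: Mon (+1)  2254: Tue (+1)
Friday years: 2177, 2183, 2188, 2194, 2200, 2206, 2217, 2223, 2228, 2234, 2245, 2251 — 12 in total.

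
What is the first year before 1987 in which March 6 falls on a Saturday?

From one year to the next, a fixed date's weekday advances by 1, or by 2 when a Feb 29 lies between the two dates.
1987: March 6 is Friday.
1986: Thursday (−1)
1985: Wednesday (−1)
1984: Tuesday (−1)
1983: Sunday (−2)
1982: Saturday (−1)
March 6 falls on a Saturday in 1982.

1982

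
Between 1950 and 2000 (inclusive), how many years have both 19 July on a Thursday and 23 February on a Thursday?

2

Check each year's weekday for 19 July and 23 February:
  1950: Wed/Thu  1951: Thu/Fri  1952: Sat/Sat  1953: Sun/Mon  1954: Mon/Tue  1955: Tue/Wed  1956: Thu/Thu ✓  1957: Fri/Sat  1958: Sat/Sun  1959: Sun/Mon  1960: Tue/Tue  1961: Wed/Thu  1962: Thu/Fri  1963: Fri/Sat  …(23 more)…  1987: Sun/Mon  1988: Tue/Tue  1989: Wed/Thu  1990: Thu/Fri  1991: Fri/Sat  1992: Sun/Sun  1993: Mon/Tue  1994: Tue/Wed  1995: Wed/Thu  1996: Fri/Fri  1997: Sat/Sun  1998: Sun/Mon  1999: Mon/Tue  2000: Wed/Wed
Both conditions hold in: 1956, 1984 — 2.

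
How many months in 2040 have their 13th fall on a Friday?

3

Check the 13th of each month of 2040: Jan 13: Fri, Feb 13: Mon, Mar 13: Tue, Apr 13: Fri, May 13: Sun, Jun 13: Wed, Jul 13: Fri, Aug 13: Mon, Sep 13: Thu, Oct 13: Sat, Nov 13: Tue, Dec 13: Thu.
Friday occurs in January, April, July — 3 months.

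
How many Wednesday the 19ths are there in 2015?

1

Check the 19th of each month of 2015: Jan 19: Mon, Feb 19: Thu, Mar 19: Thu, Apr 19: Sun, May 19: Tue, Jun 19: Fri, Jul 19: Sun, Aug 19: Wed, Sep 19: Sat, Oct 19: Mon, Nov 19: Thu, Dec 19: Sat.
Wednesday occurs in August — 1 month.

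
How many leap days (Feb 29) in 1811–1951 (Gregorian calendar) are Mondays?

Leap years in 1811–1951: 34 of them.
Feb 29 weekday advances by 5 (mod 7) from one leap year to the next four years later (or differs when a century non-leap intervenes).
Leap-day weekdays: 1812:Sat 1816:Thu 1820:Tue 1824:Sun 1828:Fri 1832:Wed 1836:Mon✓ 1840:Sat 1844:Thu 1848:Tue 1852:Sun 1856:Fri 1860:Wed …(8 more)… 1896:Sat 1904:Mon✓ 1908:Sat 1912:Thu 1916:Tue 1920:Sun 1924:Fri 1928:Wed 1932:Mon✓ 1936:Sat 1940:Thu 1944:Tue 1948:Sun
Monday: 1836, 1864, 1892, 1904, 1932 → 5.

5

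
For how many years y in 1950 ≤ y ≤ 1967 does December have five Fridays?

8

December has 31 days; it has five Fridays when Friday falls among the first (month-length − 28) days — i.e. when December 1 is one of Friday/Thursday/Wednesday.
December 1 by year: 1950:Fri✓ 1951:Sat 1952:Mon 1953:Tue 1954:Wed✓ 1955:Thu✓ 1956:Sat 1957:Sun 1958:Mon 1959:Tue 1960:Thu✓ 1961:Fri✓ 1962:Sat 1963:Sun 1964:Tue 1965:Wed✓ 1966:Thu✓ 1967:Fri✓
Years with five Fridays: 1950, 1954, 1955, 1960, 1961, 1965, 1966, 1967 → 8.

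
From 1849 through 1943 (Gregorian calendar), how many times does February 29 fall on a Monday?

Leap years in 1849–1943: 22 of them.
Feb 29 weekday advances by 5 (mod 7) from one leap year to the next four years later (or differs when a century non-leap intervenes).
Leap-day weekdays: 1852:Sun 1856:Fri 1860:Wed 1864:Mon✓ 1868:Sat 1872:Thu 1876:Tue 1880:Sun 1884:Fri 1888:Wed 1892:Mon✓ 1896:Sat 1904:Mon✓ 1908:Sat 1912:Thu 1916:Tue 1920:Sun 1924:Fri 1928:Wed 1932:Mon✓ 1936:Sat 1940:Thu
Monday: 1864, 1892, 1904, 1932 → 4.

4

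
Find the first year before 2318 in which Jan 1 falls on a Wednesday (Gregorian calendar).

2313

Jan 1 advances by 2 weekdays after a leap year and by 1 after a common year.
2318: Jan 1 is Tuesday.
2317: Monday
2316: Saturday (leap)
2315: Friday
2314: Thursday
2313: Wednesday
2313 begins on a Wednesday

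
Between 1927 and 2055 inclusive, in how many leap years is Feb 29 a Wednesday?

5

Leap years in 1927–2055: 32 of them.
Feb 29 weekday advances by 5 (mod 7) from one leap year to the next four years later (or differs when a century non-leap intervenes).
Leap-day weekdays: 1928:Wed✓ 1932:Mon 1936:Sat 1940:Thu 1944:Tue 1948:Sun 1952:Fri 1956:Wed✓ 1960:Mon 1964:Sat 1968:Thu 1972:Tue 1976:Sun …(6 more)… 2004:Sun 2008:Fri 2012:Wed✓ 2016:Mon 2020:Sat 2024:Thu 2028:Tue 2032:Sun 2036:Fri 2040:Wed✓ 2044:Mon 2048:Sat 2052:Thu
Wednesday: 1928, 1956, 1984, 2012, 2040 → 5.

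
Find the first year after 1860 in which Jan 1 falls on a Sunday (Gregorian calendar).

Jan 1 advances by 2 weekdays after a leap year and by 1 after a common year.
1860: Jan 1 is Sunday (leap).
1861: Tuesday
1862: Wednesday
1863: Thursday
1864: Friday (leap)
1865: Sunday
1865 begins on a Sunday

1865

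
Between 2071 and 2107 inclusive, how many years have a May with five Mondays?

May has 31 days; it has five Mondays when Monday falls among the first (month-length − 28) days — i.e. when May 1 is one of Monday/Sunday/Saturday.
May 1 by year: 2071:Fri 2072:Sun✓ 2073:Mon✓ 2074:Tue 2075:Wed 2076:Fri 2077:Sat✓ 2078:Sun✓ 2079:Mon✓ 2080:Wed 2081:Thu 2082:Fri 2083:Sat✓ 2084:Mon✓ 2085:Tue …(7 more)… 2093:Fri 2094:Sat✓ 2095:Sun✓ 2096:Tue 2097:Wed 2098:Thu 2099:Fri 2100:Sat✓ 2101:Sun✓ 2102:Mon✓ 2103:Tue 2104:Thu 2105:Fri 2106:Sat✓ 2107:Sun✓
Years with five Mondays: 2072, 2073, 2077, 2078, 2079, 2083, 2084, 2088, 2089, 2090, 2094, 2095, 2100, 2101, 2102, 2106, 2107 → 17.

17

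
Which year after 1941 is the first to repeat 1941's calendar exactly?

Two years share a calendar iff Jan 1 falls on the same weekday and both are leap or both are common. 1941: Jan 1 is Wednesday, common year.
1942: Jan 1 Thursday, common
1943: Jan 1 Friday, common
1944: Jan 1 Saturday, leap
1945: Jan 1 Monday, common
1946: Jan 1 Tuesday, common
1947: Jan 1 Wednesday, common
1947 matches on both conditions.

1947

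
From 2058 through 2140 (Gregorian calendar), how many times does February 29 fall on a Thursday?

Leap years in 2058–2140: 20 of them.
Feb 29 weekday advances by 5 (mod 7) from one leap year to the next four years later (or differs when a century non-leap intervenes).
Leap-day weekdays: 2060:Sun 2064:Fri 2068:Wed 2072:Mon 2076:Sat 2080:Thu✓ 2084:Tue 2088:Sun 2092:Fri 2096:Wed 2104:Fri 2108:Wed 2112:Mon 2116:Sat 2120:Thu✓ 2124:Tue 2128:Sun 2132:Fri 2136:Wed 2140:Mon
Thursday: 2080, 2120 → 2.

2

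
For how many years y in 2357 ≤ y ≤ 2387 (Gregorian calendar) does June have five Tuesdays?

9

June has 30 days; it has five Tuesdays when Tuesday falls among the first (month-length − 28) days — i.e. when June 1 is one of Tuesday/Monday.
June 1 by year: 2357:Sat 2358:Sun 2359:Mon✓ 2360:Wed 2361:Thu 2362:Fri 2363:Sat 2364:Mon✓ 2365:Tue✓ 2366:Wed 2367:Thu 2368:Sat 2369:Sun 2370:Mon✓ 2371:Tue✓ 2372:Thu 2373:Fri 2374:Sat 2375:Sun 2376:Tue✓ 2377:Wed 2378:Thu 2379:Fri 2380:Sun 2381:Mon✓ 2382:Tue✓ 2383:Wed 2384:Fri 2385:Sat 2386:Sun 2387:Mon✓
Years with five Tuesdays: 2359, 2364, 2365, 2370, 2371, 2376, 2381, 2382, 2387 → 9.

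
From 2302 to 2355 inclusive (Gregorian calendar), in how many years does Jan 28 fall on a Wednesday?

8

Track Jan 28's weekday year by year (advancing +1, or +2 across a Feb 29):
  2302: Tue  2303: Wed (+1) ✓  2304: Thu (+1)  2305: Sat (+2)  2306: Sun (+1)
  2307: Mon (+1)  2308: Tue (+1)  2309: Thu (+2)  2310: Fri (+1)  2311: Sat (+1)
  2312: Sun (+1)  2313: Tue (+2)  2314: Wed (+1) ✓  2315: Thu (+1)  … (26 more years) …
  2342: Wed (+1) ✓  2343: Thu (+1)  2344: Fri (+1)  2345: Sun (+2)  2346: Mon (+1)
  2347: Tue (+1)  2348: Wed (+1) ✓  2349: Fri (+2)  2350: Sat (+1)  2351: Sun (+1)
  2352: Mon (+1)  2353: Wed (+2) ✓  2354: Thu (+1)  2355: Fri (+1)
Wednesday years: 2303, 2314, 2320, 2325, 2331, 2342, 2348, 2353 — 8 in total.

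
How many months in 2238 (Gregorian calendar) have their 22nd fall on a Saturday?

2

Check the 22nd of each month of 2238: Jan 22: Mon, Feb 22: Thu, Mar 22: Thu, Apr 22: Sun, May 22: Tue, Jun 22: Fri, Jul 22: Sun, Aug 22: Wed, Sep 22: Sat, Oct 22: Mon, Nov 22: Thu, Dec 22: Sat.
Saturday occurs in September, December — 2 months.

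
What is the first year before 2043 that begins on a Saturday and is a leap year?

2028

Jan 1 advances by 2 weekdays after a leap year and by 1 after a common year.
2043: Jan 1 is Thursday.
2042: Wednesday
2041: Tuesday
2040: Sunday (leap)
2039: Saturday
2038: Friday
2037: Thursday
2036: Tuesday (leap)
2035: Monday
2034: Sunday
2033: Saturday
2032: Thursday (leap)
2031: Wednesday
2030: Tuesday
2029: Monday
2028: Saturday (leap)
2028 begins on a Saturday and is a leap year.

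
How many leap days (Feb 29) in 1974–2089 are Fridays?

4

Leap years in 1974–2089: 29 of them.
Feb 29 weekday advances by 5 (mod 7) from one leap year to the next four years later (or differs when a century non-leap intervenes).
Leap-day weekdays: 1976:Sun 1980:Fri✓ 1984:Wed 1988:Mon 1992:Sat 1996:Thu 2000:Tue 2004:Sun 2008:Fri✓ 2012:Wed 2016:Mon 2020:Sat 2024:Thu …(3 more)… 2040:Wed 2044:Mon 2048:Sat 2052:Thu 2056:Tue 2060:Sun 2064:Fri✓ 2068:Wed 2072:Mon 2076:Sat 2080:Thu 2084:Tue 2088:Sun
Friday: 1980, 2008, 2036, 2064 → 4.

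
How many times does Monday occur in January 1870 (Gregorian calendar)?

January 1870 has 31 days and begins on Saturday.
The first Monday is January 3.
Mondays fall on 3, 10, 17, 24, 31 — that's 5.

5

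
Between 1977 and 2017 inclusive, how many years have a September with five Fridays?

13

September has 30 days; it has five Fridays when Friday falls among the first (month-length − 28) days — i.e. when September 1 is one of Friday/Thursday.
September 1 by year: 1977:Thu✓ 1978:Fri✓ 1979:Sat 1980:Mon 1981:Tue 1982:Wed 1983:Thu✓ 1984:Sat 1985:Sun 1986:Mon 1987:Tue 1988:Thu✓ 1989:Fri✓ 1990:Sat 1991:Sun …(11 more)… 2003:Mon 2004:Wed 2005:Thu✓ 2006:Fri✓ 2007:Sat 2008:Mon 2009:Tue 2010:Wed 2011:Thu✓ 2012:Sat 2013:Sun 2014:Mon 2015:Tue 2016:Thu✓ 2017:Fri✓
Years with five Fridays: 1977, 1978, 1983, 1988, 1989, 1994, 1995, 2000, 2005, 2006, 2011, 2016, 2017 → 13.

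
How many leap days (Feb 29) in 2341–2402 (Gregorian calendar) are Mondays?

Leap years in 2341–2402: 15 of them.
Feb 29 weekday advances by 5 (mod 7) from one leap year to the next four years later (or differs when a century non-leap intervenes).
Leap-day weekdays: 2344:Tue 2348:Sun 2352:Fri 2356:Wed 2360:Mon✓ 2364:Sat 2368:Thu 2372:Tue 2376:Sun 2380:Fri 2384:Wed 2388:Mon✓ 2392:Sat 2396:Thu 2400:Tue
Monday: 2360, 2388 → 2.

2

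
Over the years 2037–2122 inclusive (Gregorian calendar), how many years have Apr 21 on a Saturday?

12

Track Apr 21's weekday year by year (advancing +1, or +2 across a Feb 29):
  2037: Tue  2038: Wed (+1)  2039: Thu (+1)  2040: Sat (+2) ✓  2041: Sun (+1)
  2042: Mon (+1)  2043: Tue (+1)  2044: Thu (+2)  2045: Fri (+1)  2046: Sat (+1) ✓
  2047: Sun (+1)  2048: Tue (+2)  2049: Wed (+1)  2050: Thu (+1)  … (58 more years) …
  2109: Sun (+1)  2110: Mon (+1)  2111: Tue (+1)  2112: Thu (+2)  2113: Fri (+1)
  2114: Sat (+1) ✓  2115: Sun (+1)  2116: Tue (+2)  2117: Wed (+1)  2118: Thu (+1)
  2119: Fri (+1)  2120: Sun (+2)  2121: Mon (+1)  2122: Tue (+1)
Saturday years: 2040, 2046, 2057, 2063, 2068, 2074, 2085, 2091, 2096, 2103, 2108, 2114 — 12 in total.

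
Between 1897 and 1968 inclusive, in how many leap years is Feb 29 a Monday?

3

Leap years in 1897–1968: 17 of them.
Feb 29 weekday advances by 5 (mod 7) from one leap year to the next four years later (or differs when a century non-leap intervenes).
Leap-day weekdays: 1904:Mon✓ 1908:Sat 1912:Thu 1916:Tue 1920:Sun 1924:Fri 1928:Wed 1932:Mon✓ 1936:Sat 1940:Thu 1944:Tue 1948:Sun 1952:Fri 1956:Wed 1960:Mon✓ 1964:Sat 1968:Thu
Monday: 1904, 1932, 1960 → 3.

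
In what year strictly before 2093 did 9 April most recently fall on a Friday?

From one year to the next, a fixed date's weekday advances by 1, or by 2 when a Feb 29 lies between the two dates.
2093: April 9 is Thursday.
2092: Wednesday (−1)
2091: Monday (−2)
2090: Sunday (−1)
2089: Saturday (−1)
2088: Friday (−1)
9 April falls on a Friday in 2088.

2088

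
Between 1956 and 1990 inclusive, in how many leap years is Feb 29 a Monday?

Leap years in 1956–1990: 9 of them.
Feb 29 weekday advances by 5 (mod 7) from one leap year to the next four years later (or differs when a century non-leap intervenes).
Leap-day weekdays: 1956:Wed 1960:Mon✓ 1964:Sat 1968:Thu 1972:Tue 1976:Sun 1980:Fri 1984:Wed 1988:Mon✓
Monday: 1960, 1988 → 2.

2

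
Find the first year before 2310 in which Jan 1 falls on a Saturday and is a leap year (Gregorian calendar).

Jan 1 advances by 2 weekdays after a leap year and by 1 after a common year.
2310: Jan 1 is Saturday.
2309: Friday
2308: Wednesday (leap)
2307: Tuesday
2306: Monday
2305: Sunday
2304: Friday (leap)
2303: Thursday
2302: Wednesday
2301: Tuesday
2300: Monday
2299: Sunday
2298: Saturday
2297: Friday
2296: Wednesday (leap)
2295: Tuesday
2294: Monday
2293: Sunday
2292: Friday (leap)
2291: Thursday
2290: Wednesday
2289: Tuesday
2288: Sunday (leap)
2287: Saturday
2286: Friday
2285: Thursday
2284: Tuesday (leap)
2283: Monday
2282: Sunday
2281: Saturday
2280: Thursday (leap)
2279: Wednesday
2278: Tuesday
2277: Monday
2276: Saturday (leap)
2276 begins on a Saturday and is a leap year.

2276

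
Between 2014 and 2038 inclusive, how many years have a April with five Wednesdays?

April has 30 days; it has five Wednesdays when Wednesday falls among the first (month-length − 28) days — i.e. when April 1 is one of Wednesday/Tuesday.
April 1 by year: 2014:Tue✓ 2015:Wed✓ 2016:Fri 2017:Sat 2018:Sun 2019:Mon 2020:Wed✓ 2021:Thu 2022:Fri 2023:Sat 2024:Mon 2025:Tue✓ 2026:Wed✓ 2027:Thu 2028:Sat 2029:Sun 2030:Mon 2031:Tue✓ 2032:Thu 2033:Fri 2034:Sat 2035:Sun 2036:Tue✓ 2037:Wed✓ 2038:Thu
Years with five Wednesdays: 2014, 2015, 2020, 2025, 2026, 2031, 2036, 2037 → 8.

8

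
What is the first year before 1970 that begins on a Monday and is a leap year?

Jan 1 advances by 2 weekdays after a leap year and by 1 after a common year.
1970: Jan 1 is Thursday.
1969: Wednesday
1968: Monday (leap)
1968 begins on a Monday and is a leap year.

1968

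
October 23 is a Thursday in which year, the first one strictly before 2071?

From one year to the next, a fixed date's weekday advances by 1, or by 2 when a Feb 29 lies between the two dates.
2071: October 23 is Friday.
2070: Thursday (−1)
October 23 falls on a Thursday in 2070.

2070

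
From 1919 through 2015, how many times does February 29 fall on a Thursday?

3

Leap years in 1919–2015: 24 of them.
Feb 29 weekday advances by 5 (mod 7) from one leap year to the next four years later (or differs when a century non-leap intervenes).
Leap-day weekdays: 1920:Sun 1924:Fri 1928:Wed 1932:Mon 1936:Sat 1940:Thu✓ 1944:Tue 1948:Sun 1952:Fri 1956:Wed 1960:Mon 1964:Sat 1968:Thu✓ 1972:Tue 1976:Sun 1980:Fri 1984:Wed 1988:Mon 1992:Sat 1996:Thu✓ 2000:Tue 2004:Sun 2008:Fri 2012:Wed
Thursday: 1940, 1968, 1996 → 3.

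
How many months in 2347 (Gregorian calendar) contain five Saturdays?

A month of length L has five Saturdays iff its first Saturday is on day ≤ L−28 (so day 1–3 in a 31-day month, 1–2 in a 30-day month, day 1 in a leap February).
Checking each month of 2347: Jan starts Wed (31d); Feb starts Sat (28d); Mar starts Sat (31d) ✓; Apr starts Tue (30d); May starts Thu (31d) ✓; Jun starts Sun (30d); Jul starts Tue (31d); Aug starts Fri (31d) ✓; Sep starts Mon (30d); Oct starts Wed (31d); Nov starts Sat (30d) ✓; Dec starts Mon (31d).
Five-Saturday months: March, May, August, November → 4.

4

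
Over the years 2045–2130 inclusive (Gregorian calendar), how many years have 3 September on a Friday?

Track 3 September's weekday year by year (advancing +1, or +2 across a Feb 29):
  2045: Sun  2046: Mon (+1)  2047: Tue (+1)  2048: Thu (+2)  2049: Fri (+1) ✓
  2050: Sat (+1)  2051: Sun (+1)  2052: Tue (+2)  2053: Wed (+1)  2054: Thu (+1)
  2055: Fri (+1) ✓  2056: Sun (+2)  2057: Mon (+1)  2058: Tue (+1)  … (58 more years) …
  2117: Fri (+1) ✓  2118: Sat (+1)  2119: Sun (+1)  2120: Tue (+2)  2121: Wed (+1)
  2122: Thu (+1)  2123: Fri (+1) ✓  2124: Sun (+2)  2125: Mon (+1)  2126: Tue (+1)
  2127: Wed (+1)  2128: Fri (+2) ✓  2129: Sat (+1)  2130: Sun (+1)
Friday years: 2049, 2055, 2060, 2066, 2077, 2083, 2088, 2094, 2100, 2106, 2117, 2123, 2128 — 13 in total.

13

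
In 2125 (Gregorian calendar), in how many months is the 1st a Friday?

1

Check the 1st of each month of 2125: Jan 1: Mon, Feb 1: Thu, Mar 1: Thu, Apr 1: Sun, May 1: Tue, Jun 1: Fri, Jul 1: Sun, Aug 1: Wed, Sep 1: Sat, Oct 1: Mon, Nov 1: Thu, Dec 1: Sat.
Friday occurs in June — 1 month.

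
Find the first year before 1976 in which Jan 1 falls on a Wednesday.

1975

Jan 1 advances by 2 weekdays after a leap year and by 1 after a common year.
1976: Jan 1 is Thursday (leap).
1975: Wednesday
1975 begins on a Wednesday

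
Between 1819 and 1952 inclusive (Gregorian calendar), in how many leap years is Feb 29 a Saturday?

5

Leap years in 1819–1952: 33 of them.
Feb 29 weekday advances by 5 (mod 7) from one leap year to the next four years later (or differs when a century non-leap intervenes).
Leap-day weekdays: 1820:Tue 1824:Sun 1828:Fri 1832:Wed 1836:Mon 1840:Sat✓ 1844:Thu 1848:Tue 1852:Sun 1856:Fri 1860:Wed 1864:Mon 1868:Sat✓ …(7 more)… 1904:Mon 1908:Sat✓ 1912:Thu 1916:Tue 1920:Sun 1924:Fri 1928:Wed 1932:Mon 1936:Sat✓ 1940:Thu 1944:Tue 1948:Sun 1952:Fri
Saturday: 1840, 1868, 1896, 1908, 1936 → 5.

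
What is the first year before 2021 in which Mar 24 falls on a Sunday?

From one year to the next, a fixed date's weekday advances by 1, or by 2 when a Feb 29 lies between the two dates.
2021: March 24 is Wednesday.
2020: Tuesday (−1)
2019: Sunday (−2)
Mar 24 falls on a Sunday in 2019.

2019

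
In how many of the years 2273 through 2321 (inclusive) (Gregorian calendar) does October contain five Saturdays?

October has 31 days; it has five Saturdays when Saturday falls among the first (month-length − 28) days — i.e. when October 1 is one of Saturday/Friday/Thursday.
October 1 by year: 2273:Wed 2274:Thu✓ 2275:Fri✓ 2276:Sun 2277:Mon 2278:Tue 2279:Wed 2280:Fri✓ 2281:Sat✓ 2282:Sun 2283:Mon 2284:Wed 2285:Thu✓ 2286:Fri✓ 2287:Sat✓ …(19 more)… 2307:Tue 2308:Thu✓ 2309:Fri✓ 2310:Sat✓ 2311:Sun 2312:Tue 2313:Wed 2314:Thu✓ 2315:Fri✓ 2316:Sun 2317:Mon 2318:Tue 2319:Wed 2320:Fri✓ 2321:Sat✓
Years with five Saturdays: 2274, 2275, 2280, 2281, 2285, 2286, 2287, 2291, 2292, 2296, 2297, 2298, 2303, 2304, 2308, 2309, 2310, 2314, 2315, 2320, 2321 → 21.

21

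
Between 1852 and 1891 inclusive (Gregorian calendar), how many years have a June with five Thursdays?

11

June has 30 days; it has five Thursdays when Thursday falls among the first (month-length − 28) days — i.e. when June 1 is one of Thursday/Wednesday.
June 1 by year: 1852:Tue 1853:Wed✓ 1854:Thu✓ 1855:Fri 1856:Sun 1857:Mon 1858:Tue 1859:Wed✓ 1860:Fri 1861:Sat 1862:Sun 1863:Mon 1864:Wed✓ 1865:Thu✓ 1866:Fri …(10 more)… 1877:Fri 1878:Sat 1879:Sun 1880:Tue 1881:Wed✓ 1882:Thu✓ 1883:Fri 1884:Sun 1885:Mon 1886:Tue 1887:Wed✓ 1888:Fri 1889:Sat 1890:Sun 1891:Mon
Years with five Thursdays: 1853, 1854, 1859, 1864, 1865, 1870, 1871, 1876, 1881, 1882, 1887 → 11.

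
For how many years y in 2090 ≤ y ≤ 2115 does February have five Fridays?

February has 28 days (29 in leap years); it has five Fridays when Friday falls among the first (month-length − 28) days — i.e. when February 1 is Friday in a leap year (never in a common year).
February 1 by year: 2090:Wed 2091:Thu 2092:Fri✓ 2093:Sun 2094:Mon 2095:Tue 2096:Wed 2097:Fri 2098:Sat 2099:Sun 2100:Mon 2101:Tue 2102:Wed 2103:Thu 2104:Fri✓ 2105:Sun 2106:Mon 2107:Tue 2108:Wed 2109:Fri 2110:Sat 2111:Sun 2112:Mon 2113:Wed 2114:Thu 2115:Fri
Years with five Fridays: 2092, 2104 → 2.

2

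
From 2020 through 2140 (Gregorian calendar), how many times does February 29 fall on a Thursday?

Leap years in 2020–2140: 30 of them.
Feb 29 weekday advances by 5 (mod 7) from one leap year to the next four years later (or differs when a century non-leap intervenes).
Leap-day weekdays: 2020:Sat 2024:Thu✓ 2028:Tue 2032:Sun 2036:Fri 2040:Wed 2044:Mon 2048:Sat 2052:Thu✓ 2056:Tue 2060:Sun 2064:Fri 2068:Wed …(4 more)… 2088:Sun 2092:Fri 2096:Wed 2104:Fri 2108:Wed 2112:Mon 2116:Sat 2120:Thu✓ 2124:Tue 2128:Sun 2132:Fri 2136:Wed 2140:Mon
Thursday: 2024, 2052, 2080, 2120 → 4.

4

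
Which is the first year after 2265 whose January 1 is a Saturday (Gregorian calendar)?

2270

Jan 1 advances by 2 weekdays after a leap year and by 1 after a common year.
2265: Jan 1 is Sunday.
2266: Monday
2267: Tuesday
2268: Wednesday (leap)
2269: Friday
2270: Saturday
2270 begins on a Saturday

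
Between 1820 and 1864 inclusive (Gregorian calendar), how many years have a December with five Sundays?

December has 31 days; it has five Sundays when Sunday falls among the first (month-length − 28) days — i.e. when December 1 is one of Sunday/Saturday/Friday.
December 1 by year: 1820:Fri✓ 1821:Sat✓ 1822:Sun✓ 1823:Mon 1824:Wed 1825:Thu 1826:Fri✓ 1827:Sat✓ 1828:Mon 1829:Tue 1830:Wed 1831:Thu 1832:Sat✓ 1833:Sun✓ 1834:Mon …(15 more)… 1850:Sun✓ 1851:Mon 1852:Wed 1853:Thu 1854:Fri✓ 1855:Sat✓ 1856:Mon 1857:Tue 1858:Wed 1859:Thu 1860:Sat✓ 1861:Sun✓ 1862:Mon 1863:Tue 1864:Thu
Years with five Sundays: 1820, 1821, 1822, 1826, 1827, 1832, 1833, 1837, 1838, 1839, 1843, 1844, 1848, 1849, 1850, 1854, 1855, 1860, 1861 → 19.

19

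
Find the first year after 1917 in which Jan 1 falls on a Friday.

1926

Jan 1 advances by 2 weekdays after a leap year and by 1 after a common year.
1917: Jan 1 is Monday.
1918: Tuesday
1919: Wednesday
1920: Thursday (leap)
1921: Saturday
1922: Sunday
1923: Monday
1924: Tuesday (leap)
1925: Thursday
1926: Friday
1926 begins on a Friday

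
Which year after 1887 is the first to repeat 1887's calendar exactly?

Two years share a calendar iff Jan 1 falls on the same weekday and both are leap or both are common. 1887: Jan 1 is Saturday, common year.
1888: Jan 1 Sunday, leap
1889: Jan 1 Tuesday, common
1890: Jan 1 Wednesday, common
1891: Jan 1 Thursday, common
1892: Jan 1 Friday, leap
1893: Jan 1 Sunday, common
1894: Jan 1 Monday, common
1895: Jan 1 Tuesday, common
1896: Jan 1 Wednesday, leap
1897: Jan 1 Friday, common
1898: Jan 1 Saturday, common
1898 matches on both conditions.

1898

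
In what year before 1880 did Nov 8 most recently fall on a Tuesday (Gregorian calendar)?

From one year to the next, a fixed date's weekday advances by 1, or by 2 when a Feb 29 lies between the two dates.
1880: November 8 is Monday.
1879: Saturday (−2)
1878: Friday (−1)
1877: Thursday (−1)
1876: Wednesday (−1)
1875: Monday (−2)
1874: Sunday (−1)
1873: Saturday (−1)
1872: Friday (−1)
1871: Wednesday (−2)
1870: Tuesday (−1)
Nov 8 falls on a Tuesday in 1870.

1870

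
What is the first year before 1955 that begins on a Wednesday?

1947

Jan 1 advances by 2 weekdays after a leap year and by 1 after a common year.
1955: Jan 1 is Saturday.
1954: Friday
1953: Thursday
1952: Tuesday (leap)
1951: Monday
1950: Sunday
1949: Saturday
1948: Thursday (leap)
1947: Wednesday
1947 begins on a Wednesday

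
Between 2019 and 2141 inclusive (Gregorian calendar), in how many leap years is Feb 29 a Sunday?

Leap years in 2019–2141: 30 of them.
Feb 29 weekday advances by 5 (mod 7) from one leap year to the next four years later (or differs when a century non-leap intervenes).
Leap-day weekdays: 2020:Sat 2024:Thu 2028:Tue 2032:Sun✓ 2036:Fri 2040:Wed 2044:Mon 2048:Sat 2052:Thu 2056:Tue 2060:Sun✓ 2064:Fri 2068:Wed …(4 more)… 2088:Sun✓ 2092:Fri 2096:Wed 2104:Fri 2108:Wed 2112:Mon 2116:Sat 2120:Thu 2124:Tue 2128:Sun✓ 2132:Fri 2136:Wed 2140:Mon
Sunday: 2032, 2060, 2088, 2128 → 4.

4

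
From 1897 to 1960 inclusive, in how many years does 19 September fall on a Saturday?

Track 19 September's weekday year by year (advancing +1, or +2 across a Feb 29):
  1897: Sun  1898: Mon (+1)  1899: Tue (+1)  1900: Wed (+1)  1901: Thu (+1)
  1902: Fri (+1)  1903: Sat (+1) ✓  1904: Mon (+2)  1905: Tue (+1)  1906: Wed (+1)
  1907: Thu (+1)  1908: Sat (+2) ✓  1909: Sun (+1)  1910: Mon (+1)  … (36 more years) …
  1947: Fri (+1)  1948: Sun (+2)  1949: Mon (+1)  1950: Tue (+1)  1951: Wed (+1)
  1952: Fri (+2)  1953: Sat (+1) ✓  1954: Sun (+1)  1955: Mon (+1)  1956: Wed (+2)
  1957: Thu (+1)  1958: Fri (+1)  1959: Sat (+1) ✓  1960: Mon (+2)
Saturday years: 1903, 1908, 1914, 1925, 1931, 1936, 1942, 1953, 1959 — 9 in total.

9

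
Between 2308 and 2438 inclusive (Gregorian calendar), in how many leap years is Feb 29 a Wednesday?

4

Leap years in 2308–2438: 33 of them.
Feb 29 weekday advances by 5 (mod 7) from one leap year to the next four years later (or differs when a century non-leap intervenes).
Leap-day weekdays: 2308:Sat 2312:Thu 2316:Tue 2320:Sun 2324:Fri 2328:Wed✓ 2332:Mon 2336:Sat 2340:Thu 2344:Tue 2348:Sun 2352:Fri 2356:Wed✓ …(7 more)… 2388:Mon 2392:Sat 2396:Thu 2400:Tue 2404:Sun 2408:Fri 2412:Wed✓ 2416:Mon 2420:Sat 2424:Thu 2428:Tue 2432:Sun 2436:Fri
Wednesday: 2328, 2356, 2384, 2412 → 4.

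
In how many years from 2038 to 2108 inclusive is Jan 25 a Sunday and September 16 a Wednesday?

8

Check each year's weekday for Jan 25 and September 16:
  2038: Mon/Thu  2039: Tue/Fri  2040: Wed/Sun  2041: Fri/Mon  2042: Sat/Tue  2043: Sun/Wed ✓  2044: Mon/Fri  2045: Wed/Sat  2046: Thu/Sun  2047: Fri/Mon  2048: Sat/Wed  2049: Mon/Thu  2050: Tue/Fri  2051: Wed/Sat  …(43 more)…  2095: Tue/Fri  2096: Wed/Sun  2097: Fri/Mon  2098: Sat/Tue  2099: Sun/Wed ✓  2100: Mon/Thu  2101: Tue/Fri  2102: Wed/Sat  2103: Thu/Sun  2104: Fri/Tue  2105: Sun/Wed ✓  2106: Mon/Thu  2107: Tue/Fri  2108: Wed/Sun
Both conditions hold in: 2043, 2054, 2065, 2071, 2082, 2093, 2099, 2105 — 8.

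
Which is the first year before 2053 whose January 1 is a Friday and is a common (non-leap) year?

2049

Jan 1 advances by 2 weekdays after a leap year and by 1 after a common year.
2053: Jan 1 is Wednesday.
2052: Monday (leap)
2051: Sunday
2050: Saturday
2049: Friday
2049 begins on a Friday and is a common year.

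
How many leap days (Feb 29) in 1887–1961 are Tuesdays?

2

Leap years in 1887–1961: 18 of them.
Feb 29 weekday advances by 5 (mod 7) from one leap year to the next four years later (or differs when a century non-leap intervenes).
Leap-day weekdays: 1888:Wed 1892:Mon 1896:Sat 1904:Mon 1908:Sat 1912:Thu 1916:Tue✓ 1920:Sun 1924:Fri 1928:Wed 1932:Mon 1936:Sat 1940:Thu 1944:Tue✓ 1948:Sun 1952:Fri 1956:Wed 1960:Mon
Tuesday: 1916, 1944 → 2.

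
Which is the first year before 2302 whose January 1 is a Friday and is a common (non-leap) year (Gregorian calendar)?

Jan 1 advances by 2 weekdays after a leap year and by 1 after a common year.
2302: Jan 1 is Wednesday.
2301: Tuesday
2300: Monday
2299: Sunday
2298: Saturday
2297: Friday
2297 begins on a Friday and is a common year.

2297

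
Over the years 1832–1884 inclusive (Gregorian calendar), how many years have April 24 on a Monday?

Track April 24's weekday year by year (advancing +1, or +2 across a Feb 29):
  1832: Tue  1833: Wed (+1)  1834: Thu (+1)  1835: Fri (+1)  1836: Sun (+2)
  1837: Mon (+1) ✓  1838: Tue (+1)  1839: Wed (+1)  1840: Fri (+2)  1841: Sat (+1)
  1842: Sun (+1)  1843: Mon (+1) ✓  1844: Wed (+2)  1845: Thu (+1)  … (25 more years) …
  1871: Mon (+1) ✓  1872: Wed (+2)  1873: Thu (+1)  1874: Fri (+1)  1875: Sat (+1)
  1876: Mon (+2) ✓  1877: Tue (+1)  1878: Wed (+1)  1879: Thu (+1)  1880: Sat (+2)
  1881: Sun (+1)  1882: Mon (+1) ✓  1883: Tue (+1)  1884: Thu (+2)
Monday years: 1837, 1843, 1848, 1854, 1865, 1871, 1876, 1882 — 8 in total.

8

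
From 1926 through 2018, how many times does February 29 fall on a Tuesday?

3

Leap years in 1926–2018: 23 of them.
Feb 29 weekday advances by 5 (mod 7) from one leap year to the next four years later (or differs when a century non-leap intervenes).
Leap-day weekdays: 1928:Wed 1932:Mon 1936:Sat 1940:Thu 1944:Tue✓ 1948:Sun 1952:Fri 1956:Wed 1960:Mon 1964:Sat 1968:Thu 1972:Tue✓ 1976:Sun 1980:Fri 1984:Wed 1988:Mon 1992:Sat 1996:Thu 2000:Tue✓ 2004:Sun 2008:Fri 2012:Wed 2016:Mon
Tuesday: 1944, 1972, 2000 → 3.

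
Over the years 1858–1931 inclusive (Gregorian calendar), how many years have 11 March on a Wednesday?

Track 11 March's weekday year by year (advancing +1, or +2 across a Feb 29):
  1858: Thu  1859: Fri (+1)  1860: Sun (+2)  1861: Mon (+1)  1862: Tue (+1)
  1863: Wed (+1) ✓  1864: Fri (+2)  1865: Sat (+1)  1866: Sun (+1)  1867: Mon (+1)
  1868: Wed (+2) ✓  1869: Thu (+1)  1870: Fri (+1)  1871: Sat (+1)  … (46 more years) …
  1918: Mon (+1)  1919: Tue (+1)  1920: Thu (+2)  1921: Fri (+1)  1922: Sat (+1)
  1923: Sun (+1)  1924: Tue (+2)  1925: Wed (+1) ✓  1926: Thu (+1)  1927: Fri (+1)
  1928: Sun (+2)  1929: Mon (+1)  1930: Tue (+1)  1931: Wed (+1) ✓
Wednesday years: 1863, 1868, 1874, 1885, 1891, 1896, 1903, 1908, 1914, 1925, 1931 — 11 in total.

11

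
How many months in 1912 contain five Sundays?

A month of length L has five Sundays iff its first Sunday is on day ≤ L−28 (so day 1–3 in a 31-day month, 1–2 in a 30-day month, day 1 in a leap February).
Checking each month of 1912: Jan starts Mon (31d); Feb starts Thu (29d); Mar starts Fri (31d) ✓; Apr starts Mon (30d); May starts Wed (31d); Jun starts Sat (30d) ✓; Jul starts Mon (31d); Aug starts Thu (31d); Sep starts Sun (30d) ✓; Oct starts Tue (31d); Nov starts Fri (30d); Dec starts Sun (31d) ✓.
Five-Sunday months: March, June, September, December → 4.

4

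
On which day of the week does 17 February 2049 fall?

Wednesday

January 1, 2049 is a Friday.
February 17 is day 48 of the year, i.e. 47 days after Jan 1.
47 mod 7 = 5, so advance 5 weekdays from Friday: Wednesday.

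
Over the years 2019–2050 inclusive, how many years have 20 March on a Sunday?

Track 20 March's weekday year by year (advancing +1, or +2 across a Feb 29):
  2019: Wed  2020: Fri (+2)  2021: Sat (+1)  2022: Sun (+1) ✓  2023: Mon (+1)
  2024: Wed (+2)  2025: Thu (+1)  2026: Fri (+1)  2027: Sat (+1)  2028: Mon (+2)
  2029: Tue (+1)  2030: Wed (+1)  2031: Thu (+1)  2032: Sat (+2)  … (4 more years) …
  2037: Fri (+1)  2038: Sat (+1)  2039: Sun (+1) ✓  2040: Tue (+2)  2041: Wed (+1)
  2042: Thu (+1)  2043: Fri (+1)  2044: Sun (+2) ✓  2045: Mon (+1)  2046: Tue (+1)
  2047: Wed (+1)  2048: Fri (+2)  2049: Sat (+1)  2050: Sun (+1) ✓
Sunday years: 2022, 2033, 2039, 2044, 2050 — 5 in total.

5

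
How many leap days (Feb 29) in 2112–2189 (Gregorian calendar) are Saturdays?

Leap years in 2112–2189: 20 of them.
Feb 29 weekday advances by 5 (mod 7) from one leap year to the next four years later (or differs when a century non-leap intervenes).
Leap-day weekdays: 2112:Mon 2116:Sat✓ 2120:Thu 2124:Tue 2128:Sun 2132:Fri 2136:Wed 2140:Mon 2144:Sat✓ 2148:Thu 2152:Tue 2156:Sun 2160:Fri 2164:Wed 2168:Mon 2172:Sat✓ 2176:Thu 2180:Tue 2184:Sun 2188:Fri
Saturday: 2116, 2144, 2172 → 3.

3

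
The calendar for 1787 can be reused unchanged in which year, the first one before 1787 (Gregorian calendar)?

Two years share a calendar iff Jan 1 falls on the same weekday and both are leap or both are common. 1787: Jan 1 is Monday, common year.
1786: Jan 1 Sunday, common
1785: Jan 1 Saturday, common
1784: Jan 1 Thursday, leap
1783: Jan 1 Wednesday, common
1782: Jan 1 Tuesday, common
1781: Jan 1 Monday, common
1781 matches on both conditions.

1781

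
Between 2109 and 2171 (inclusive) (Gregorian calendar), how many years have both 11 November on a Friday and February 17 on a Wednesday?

3

Check each year's weekday for 11 November and February 17:
  2109: Mon/Sun  2110: Tue/Mon  2111: Wed/Tue  2112: Fri/Wed ✓  2113: Sat/Fri  2114: Sun/Sat  2115: Mon/Sun  2116: Wed/Mon  2117: Thu/Wed  2118: Fri/Thu  2119: Sat/Fri  2120: Mon/Sat  2121: Tue/Mon  2122: Wed/Tue  …(35 more)…  2158: Sat/Fri  2159: Sun/Sat  2160: Tue/Sun  2161: Wed/Tue  2162: Thu/Wed  2163: Fri/Thu  2164: Sun/Fri  2165: Mon/Sun  2166: Tue/Mon  2167: Wed/Tue  2168: Fri/Wed ✓  2169: Sat/Fri  2170: Sun/Sat  2171: Mon/Sun
Both conditions hold in: 2112, 2140, 2168 — 3.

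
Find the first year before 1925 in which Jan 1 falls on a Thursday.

1920

Jan 1 advances by 2 weekdays after a leap year and by 1 after a common year.
1925: Jan 1 is Thursday.
1924: Tuesday (leap)
1923: Monday
1922: Sunday
1921: Saturday
1920: Thursday (leap)
1920 begins on a Thursday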